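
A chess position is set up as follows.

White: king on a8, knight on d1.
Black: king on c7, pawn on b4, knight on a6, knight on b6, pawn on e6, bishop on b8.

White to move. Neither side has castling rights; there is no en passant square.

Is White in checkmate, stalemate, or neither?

checkmate

White to move; white king on a8.
In check: yes, from the black knight on b6.
King squares — a7: attacked by Bb8; b7: attacked by Kc7; b8: attacked by Na6.
Legal moves for White: none.
In check with no legal moves → checkmate.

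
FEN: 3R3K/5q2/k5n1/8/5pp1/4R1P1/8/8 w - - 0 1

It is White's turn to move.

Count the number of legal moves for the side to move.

White to move; king on h8.
In check: yes, from the black knight on g6.
Legal moves: none.
Count: 0.

0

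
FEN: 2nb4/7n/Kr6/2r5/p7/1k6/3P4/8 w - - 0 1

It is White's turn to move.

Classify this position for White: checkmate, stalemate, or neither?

checkmate

White to move; white king on a6.
In check: yes, from the black rook on b6.
King squares — a5: attacked by Rc5; b5: attacked by Rc5; b6: attacked by Nc8; a7: attacked by Nc8; b7: attacked by Rb6.
Legal moves for White: none.
In check with no legal moves → checkmate.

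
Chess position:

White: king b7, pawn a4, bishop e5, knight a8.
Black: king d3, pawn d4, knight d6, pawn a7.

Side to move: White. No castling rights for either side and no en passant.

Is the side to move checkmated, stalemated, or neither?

neither

White to move; white king on b7.
In check: yes, from the black knight on d6.
Legal moves for White: Kb8, Kc7, Kxa7, Kc6, Ka6, Bxd6.
White is in check but has 6 legal moves → neither.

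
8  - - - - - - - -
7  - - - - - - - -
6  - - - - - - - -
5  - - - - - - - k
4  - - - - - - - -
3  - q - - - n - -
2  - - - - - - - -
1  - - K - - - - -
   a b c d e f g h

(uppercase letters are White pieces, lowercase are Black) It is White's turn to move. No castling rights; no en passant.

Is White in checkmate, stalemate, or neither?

stalemate

White to move; white king on c1.
In check: no.
King squares — b1: attacked by Qb3; d1: attacked by Qb3; b2: attacked by Qb3; c2: attacked by Qb3; d2: attacked by Nf3.
Legal moves for White: none.
Not in check and no legal moves → stalemate.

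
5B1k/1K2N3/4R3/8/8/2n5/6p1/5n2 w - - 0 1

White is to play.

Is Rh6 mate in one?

yes

After Rh6: black king on h8; in check: yes, from the white rook on h6.
King squares — g7: attacked by Bf8; h7: attacked by Rh6; g8: attacked by Ne7.
Black has no legal moves → checkmate.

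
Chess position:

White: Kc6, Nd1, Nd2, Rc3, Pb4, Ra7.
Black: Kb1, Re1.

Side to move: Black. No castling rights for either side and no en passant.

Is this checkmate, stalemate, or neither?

checkmate

Black to move; black king on b1.
In check: yes, from the white knight on d2.
King squares — a1: attacked by Ra7; c1: attacked by Rc3; a2: attacked by Ra7; b2: attacked by Nd1; c2: attacked by Rc3.
Legal moves for Black: none.
In check with no legal moves → checkmate.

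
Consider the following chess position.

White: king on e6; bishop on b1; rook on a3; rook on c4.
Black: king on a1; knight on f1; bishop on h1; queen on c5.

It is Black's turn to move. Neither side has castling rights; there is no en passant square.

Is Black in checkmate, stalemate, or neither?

neither

Black to move; black king on a1.
In check: yes, from the white rook on a3.
Legal moves for Black: Kb2, Kxb1, Qxa3.
Black is in check but has 3 legal moves → neither.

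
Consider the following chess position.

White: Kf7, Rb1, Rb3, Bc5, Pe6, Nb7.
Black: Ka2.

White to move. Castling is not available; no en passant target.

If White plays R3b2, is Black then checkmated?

After R3b2: black king on a2; in check: yes, from the white rook on b2.
King squares — a1: attacked by Rb1; b1: attacked by Rb2; b2: attacked by Rb1; a3: attacked by Bc5; b3: attacked by Rb2.
Black has no legal moves → checkmate.

yes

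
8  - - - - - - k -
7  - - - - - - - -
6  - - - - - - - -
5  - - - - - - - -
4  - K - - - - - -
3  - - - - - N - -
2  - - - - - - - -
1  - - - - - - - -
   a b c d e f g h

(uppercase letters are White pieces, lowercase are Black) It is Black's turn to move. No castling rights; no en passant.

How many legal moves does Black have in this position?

5

Black to move; king on g8.
In check: no.
Legal moves: Kh8, Kf8, Kh7, Kg7, Kf7.
Count: 5.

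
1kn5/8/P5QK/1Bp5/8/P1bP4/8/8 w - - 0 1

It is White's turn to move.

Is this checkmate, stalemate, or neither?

neither

White to move; white king on h6.
In check: no.
Legal moves for White include: Kh7, Kh5, Kg5, Qg8, Qe8, Qh7, Qg7, Qf7, Qf6, Qe6, Qd6+, Qc6, Qb6+, Qh5, Qg5, Qf5, Qg4, Qe4, ... (list truncated; more exist).
White has legal moves and is not in check → neither.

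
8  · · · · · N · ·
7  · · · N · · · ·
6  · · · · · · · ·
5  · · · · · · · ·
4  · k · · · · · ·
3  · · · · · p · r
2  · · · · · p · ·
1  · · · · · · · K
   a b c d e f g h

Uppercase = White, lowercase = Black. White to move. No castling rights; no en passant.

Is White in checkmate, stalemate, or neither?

checkmate

White to move; white king on h1.
In check: yes, from the black rook on h3.
King squares — g1: attacked by Pf2; g2: attacked by Pf3; h2: attacked by Rh3.
Legal moves for White: none.
In check with no legal moves → checkmate.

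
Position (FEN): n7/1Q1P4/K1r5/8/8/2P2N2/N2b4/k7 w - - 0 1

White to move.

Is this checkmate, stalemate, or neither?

White to move; white king on a6.
In check: yes, from the black rook on c6.
Legal moves for White: Ka7, Kb5, Ka5, Qxc6, Qb6.
White is in check but has 5 legal moves → neither.

neither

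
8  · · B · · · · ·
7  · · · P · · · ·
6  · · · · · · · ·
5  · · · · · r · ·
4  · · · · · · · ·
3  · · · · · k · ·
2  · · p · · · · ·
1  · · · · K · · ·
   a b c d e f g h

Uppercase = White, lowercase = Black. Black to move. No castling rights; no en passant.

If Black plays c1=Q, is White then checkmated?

After c1=Q: white king on e1; in check: yes, from the black queen on c1.
King squares — d1: attacked by Qc1; f1: attacked by Qc1; d2: attacked by Qc1; e2: attacked by Kf3; f2: attacked by Kf3.
White has no legal moves → checkmate.

yes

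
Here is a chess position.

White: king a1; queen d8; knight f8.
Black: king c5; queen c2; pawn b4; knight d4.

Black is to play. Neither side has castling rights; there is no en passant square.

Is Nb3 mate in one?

After Nb3: white king on a1; in check: yes, from the black knight on b3.
King squares — b1: attacked by Qc2; a2: attacked by Qc2; b2: attacked by Qc2.
White has no legal moves → checkmate.

yes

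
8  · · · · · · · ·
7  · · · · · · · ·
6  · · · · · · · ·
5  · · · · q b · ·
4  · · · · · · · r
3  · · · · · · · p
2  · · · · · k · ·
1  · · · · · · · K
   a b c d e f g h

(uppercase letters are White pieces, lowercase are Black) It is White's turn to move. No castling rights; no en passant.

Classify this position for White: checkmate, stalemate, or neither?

White to move; white king on h1.
In check: no.
King squares — g1: attacked by Kf2; g2: attacked by Kf2; h2: attacked by Qe5.
Legal moves for White: none.
Not in check and no legal moves → stalemate.

stalemate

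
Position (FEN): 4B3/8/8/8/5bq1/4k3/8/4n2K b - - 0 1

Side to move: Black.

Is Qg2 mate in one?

yes

After Qg2: white king on h1; in check: yes, from the black queen on g2.
King squares — g1: attacked by Qg2; g2: attacked by Ne1; h2: attacked by Qg2.
White has no legal moves → checkmate.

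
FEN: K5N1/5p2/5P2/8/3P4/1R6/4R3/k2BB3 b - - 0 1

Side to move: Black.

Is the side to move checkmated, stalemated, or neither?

stalemate

Black to move; black king on a1.
In check: no.
King squares — b1: attacked by Rb3; a2: attacked by Re2; b2: attacked by Re2.
Legal moves for Black: none.
Not in check and no legal moves → stalemate.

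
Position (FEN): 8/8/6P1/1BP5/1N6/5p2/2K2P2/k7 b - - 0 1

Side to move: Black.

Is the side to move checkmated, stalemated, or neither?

stalemate

Black to move; black king on a1.
In check: no.
King squares — b1: attacked by Kc2; a2: attacked by Nb4; b2: attacked by Kc2.
Legal moves for Black: none.
Not in check and no legal moves → stalemate.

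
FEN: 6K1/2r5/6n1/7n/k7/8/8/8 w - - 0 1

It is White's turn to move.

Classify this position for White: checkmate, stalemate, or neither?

White to move; white king on g8.
In check: no.
King squares — f7: attacked by Rc7; g7: attacked by Nh5; h7: attacked by Rc7; f8: attacked by Ng6; h8: attacked by Ng6.
Legal moves for White: none.
Not in check and no legal moves → stalemate.

stalemate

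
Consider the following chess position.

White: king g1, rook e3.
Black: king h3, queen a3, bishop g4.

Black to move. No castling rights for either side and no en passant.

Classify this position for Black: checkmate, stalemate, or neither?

neither

Black to move; black king on h3.
In check: yes, from the white rook on e3.
King squares — g2: attacked by Kg1; h2: attacked by Kg1; g3: attacked by Re3; g4: own bishop; h4: available.
Legal moves for Black: Kh4, Bf3, Qxe3+.
Black is in check but has 3 legal moves → neither.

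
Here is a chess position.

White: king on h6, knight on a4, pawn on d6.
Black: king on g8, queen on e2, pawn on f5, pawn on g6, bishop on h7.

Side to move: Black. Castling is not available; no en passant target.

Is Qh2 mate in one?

After Qh2: white king on h6; in check: yes, from the black queen on h2.
White has 1 legal reply: Kg5.
In check but a legal move exists → not checkmate.

no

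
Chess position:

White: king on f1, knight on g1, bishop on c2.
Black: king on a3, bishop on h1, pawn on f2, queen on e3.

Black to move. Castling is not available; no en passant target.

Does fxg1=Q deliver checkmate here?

After fxg1=Q: white king on f1; in check: yes, from the black queen on g1.
King squares — e1: attacked by Qg1; g1: attacked by Qe3; e2: attacked by Qe3; f2: attacked by Qg1; g2: attacked by Qg1.
White has no legal moves → checkmate.

yes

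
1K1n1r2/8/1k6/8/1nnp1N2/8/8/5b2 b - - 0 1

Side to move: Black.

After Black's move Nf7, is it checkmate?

After Nf7: white king on b8; in check: yes, from the black rook on f8.
King squares — a7: attacked by Kb6; b7: attacked by Kb6; c7: attacked by Kb6; a8: attacked by Rf8; c8: attacked by Rf8.
White has no legal moves → checkmate.

yes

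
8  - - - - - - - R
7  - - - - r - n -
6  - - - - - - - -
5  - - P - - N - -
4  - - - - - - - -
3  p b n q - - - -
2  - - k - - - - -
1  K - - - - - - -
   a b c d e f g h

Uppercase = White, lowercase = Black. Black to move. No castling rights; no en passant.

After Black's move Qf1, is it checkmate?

yes

After Qf1: white king on a1; in check: yes, from the black queen on f1.
King squares — b1: attacked by Qf1; a2: attacked by Bb3; b2: attacked by Kc2.
White has no legal moves → checkmate.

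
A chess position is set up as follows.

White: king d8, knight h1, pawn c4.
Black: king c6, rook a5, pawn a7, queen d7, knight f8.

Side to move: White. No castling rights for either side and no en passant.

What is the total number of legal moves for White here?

White to move; king on d8.
In check: yes, from the black queen on d7.
Legal moves: none.
Count: 0.

0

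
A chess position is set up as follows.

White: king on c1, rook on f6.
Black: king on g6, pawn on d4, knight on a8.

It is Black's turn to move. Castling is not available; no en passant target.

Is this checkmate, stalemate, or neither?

Black to move; black king on g6.
In check: yes, from the white rook on f6.
King squares — f5: attacked by Rf6; g5: available; h5: available; f6: available; h6: attacked by Rf6; f7: attacked by Rf6; g7: available; h7: available.
Legal moves for Black: Kh7, Kg7, Kxf6, Kh5, Kg5.
Black is in check but has 5 legal moves → neither.

neither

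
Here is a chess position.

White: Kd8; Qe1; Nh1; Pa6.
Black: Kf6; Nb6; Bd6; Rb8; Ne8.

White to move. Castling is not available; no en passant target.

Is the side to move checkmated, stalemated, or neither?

White to move; white king on d8.
In check: yes, from the black rook on b8.
King squares — c7: attacked by Bd6; d7: attacked by Nb6; e7: attacked by Bd6; c8: attacked by Nb6; e8: attacked by Rb8.
Legal moves for White: none.
In check with no legal moves → checkmate.

checkmate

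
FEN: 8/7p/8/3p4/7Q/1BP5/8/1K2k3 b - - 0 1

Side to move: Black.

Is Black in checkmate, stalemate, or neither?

Black to move; black king on e1.
In check: yes, from the white queen on h4.
King squares — d1: attacked by Bb3; f1: available; d2: available; e2: available; f2: attacked by Qh4.
Legal moves for Black: Ke2, Kd2, Kf1.
Black is in check but has 3 legal moves → neither.

neither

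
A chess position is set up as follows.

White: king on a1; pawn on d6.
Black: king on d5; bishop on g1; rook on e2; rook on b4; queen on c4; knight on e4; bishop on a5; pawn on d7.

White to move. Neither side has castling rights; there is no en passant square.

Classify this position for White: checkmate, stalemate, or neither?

White to move; white king on a1.
In check: no.
King squares — b1: attacked by Rb4; a2: attacked by Re2; b2: attacked by Re2.
Legal moves for White: none.
Not in check and no legal moves → stalemate.

stalemate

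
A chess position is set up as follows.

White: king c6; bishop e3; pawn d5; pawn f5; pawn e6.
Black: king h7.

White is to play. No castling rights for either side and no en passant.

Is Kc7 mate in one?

no

After Kc7: black king on h7; in check: no.
Black is not in check, so this cannot be checkmate.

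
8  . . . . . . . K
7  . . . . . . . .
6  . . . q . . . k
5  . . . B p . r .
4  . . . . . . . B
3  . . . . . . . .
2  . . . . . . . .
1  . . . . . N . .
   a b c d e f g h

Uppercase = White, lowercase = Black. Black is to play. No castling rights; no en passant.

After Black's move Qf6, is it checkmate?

After Qf6: white king on h8; in check: yes, from the black queen on f6.
King squares — g7: attacked by Rg5; h7: attacked by Kh6; g8: attacked by Rg5.
White has no legal moves → checkmate.

yes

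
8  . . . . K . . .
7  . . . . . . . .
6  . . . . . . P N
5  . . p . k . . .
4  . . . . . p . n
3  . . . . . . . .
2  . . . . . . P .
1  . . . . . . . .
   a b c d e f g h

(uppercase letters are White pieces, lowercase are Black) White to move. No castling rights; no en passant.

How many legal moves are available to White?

12

White to move; king on e8.
In check: no.
Legal moves: Kf8, Kd8, Kf7, Ke7, Kd7, Ng8, Nf7+, Nf5, Ng4+, g7, g3, g4.
Count: 12.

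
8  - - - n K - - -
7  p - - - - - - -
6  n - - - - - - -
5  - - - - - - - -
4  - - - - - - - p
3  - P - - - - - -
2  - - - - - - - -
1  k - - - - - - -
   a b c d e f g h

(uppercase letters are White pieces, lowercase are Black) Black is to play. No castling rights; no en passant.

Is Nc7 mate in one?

After Nc7: white king on e8; in check: yes, from the black knight on c7.
White has 4 legal replies: Kf8, Kxd8, Ke7, Kd7.
In check but a legal move exists → not checkmate.

no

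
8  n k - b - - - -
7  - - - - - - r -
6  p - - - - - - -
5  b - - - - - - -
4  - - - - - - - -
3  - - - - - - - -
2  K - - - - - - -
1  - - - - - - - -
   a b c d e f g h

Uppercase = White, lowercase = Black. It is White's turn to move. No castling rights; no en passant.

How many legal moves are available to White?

5

White to move; king on a2.
In check: no.
Legal moves: Kb3, Ka3, Kb2, Kb1, Ka1.
Count: 5.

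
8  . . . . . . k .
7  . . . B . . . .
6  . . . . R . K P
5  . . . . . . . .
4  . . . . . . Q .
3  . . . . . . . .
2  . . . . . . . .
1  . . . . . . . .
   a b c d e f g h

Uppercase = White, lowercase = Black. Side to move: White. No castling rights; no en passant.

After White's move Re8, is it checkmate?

After Re8: black king on g8; in check: yes, from the white rook on e8.
King squares — f7: attacked by Kg6; g7: attacked by Kg6; h7: attacked by Kg6; f8: attacked by Re8; h8: attacked by Re8.
Black has no legal moves → checkmate.

yes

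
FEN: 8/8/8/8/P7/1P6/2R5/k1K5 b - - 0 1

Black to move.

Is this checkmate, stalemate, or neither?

Black to move; black king on a1.
In check: no.
King squares — b1: attacked by Kc1; a2: attacked by Rc2; b2: attacked by Kc1.
Legal moves for Black: none.
Not in check and no legal moves → stalemate.

stalemate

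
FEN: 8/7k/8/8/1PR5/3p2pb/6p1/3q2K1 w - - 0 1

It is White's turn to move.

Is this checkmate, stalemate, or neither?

White to move; white king on g1.
In check: yes, from the black queen on d1.
King squares — f1: attacked by Qd1; h1: attacked by Qd1; f2: attacked by Pg3; g2: attacked by Bh3; h2: attacked by Pg3.
Legal moves for White: none.
In check with no legal moves → checkmate.

checkmate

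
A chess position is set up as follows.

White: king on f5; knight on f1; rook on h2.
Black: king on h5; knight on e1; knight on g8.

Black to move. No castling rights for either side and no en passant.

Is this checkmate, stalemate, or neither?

checkmate

Black to move; black king on h5.
In check: yes, from the white rook on h2.
King squares — g4: attacked by Kf5; h4: attacked by Rh2; g5: attacked by Kf5; g6: attacked by Kf5; h6: attacked by Rh2.
Legal moves for Black: none.
In check with no legal moves → checkmate.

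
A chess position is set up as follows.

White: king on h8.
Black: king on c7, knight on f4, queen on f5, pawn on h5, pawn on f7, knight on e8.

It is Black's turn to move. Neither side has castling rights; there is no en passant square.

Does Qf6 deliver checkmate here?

no

After Qf6: white king on h8; in check: yes, from the black queen on f6.
White has 2 legal replies: Kg8, Kh7.
In check but a legal move exists → not checkmate.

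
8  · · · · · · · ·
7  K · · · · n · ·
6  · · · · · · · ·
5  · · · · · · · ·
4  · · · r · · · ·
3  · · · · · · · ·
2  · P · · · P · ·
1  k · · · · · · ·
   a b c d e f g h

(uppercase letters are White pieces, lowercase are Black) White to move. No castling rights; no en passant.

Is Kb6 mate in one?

After Kb6: black king on a1; in check: no.
Black is not in check, so this cannot be checkmate.

no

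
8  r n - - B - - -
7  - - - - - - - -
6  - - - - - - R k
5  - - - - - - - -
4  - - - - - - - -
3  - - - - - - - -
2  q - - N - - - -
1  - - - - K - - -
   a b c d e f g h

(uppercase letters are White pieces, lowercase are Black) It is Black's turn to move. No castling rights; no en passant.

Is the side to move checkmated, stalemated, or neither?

neither

Black to move; black king on h6.
In check: yes, from the white rook on g6.
Legal moves for Black: Kh7, Kh5.
Black is in check but has 2 legal moves → neither.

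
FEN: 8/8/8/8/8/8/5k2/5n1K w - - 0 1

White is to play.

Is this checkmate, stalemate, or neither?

White to move; white king on h1.
In check: no.
King squares — g1: attacked by Kf2; g2: attacked by Kf2; h2: attacked by Nf1.
Legal moves for White: none.
Not in check and no legal moves → stalemate.

stalemate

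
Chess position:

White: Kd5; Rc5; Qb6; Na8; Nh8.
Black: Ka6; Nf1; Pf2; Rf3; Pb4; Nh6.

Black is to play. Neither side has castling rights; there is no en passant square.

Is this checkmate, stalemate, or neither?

checkmate

Black to move; black king on a6.
In check: yes, from the white queen on b6.
King squares — a5: attacked by Rc5; b5: attacked by Rc5; b6: attacked by Na8; a7: attacked by Qb6; b7: attacked by Qb6.
Legal moves for Black: none.
In check with no legal moves → checkmate.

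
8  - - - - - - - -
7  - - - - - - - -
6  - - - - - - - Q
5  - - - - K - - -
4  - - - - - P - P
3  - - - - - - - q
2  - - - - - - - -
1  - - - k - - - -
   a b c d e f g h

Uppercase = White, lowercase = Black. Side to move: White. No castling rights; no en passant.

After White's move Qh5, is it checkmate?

After Qh5: black king on d1; in check: yes, from the white queen on h5.
Black has 6 legal replies: Kd2, Kc2, Ke1, Kc1, Qg4, Qf3.
In check but a legal move exists → not checkmate.

no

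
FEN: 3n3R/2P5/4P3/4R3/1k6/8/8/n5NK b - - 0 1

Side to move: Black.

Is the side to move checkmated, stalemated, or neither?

neither

Black to move; black king on b4.
In check: no.
Legal moves for Black: Nf7, Nb7, Nxe6, Nc6, Kc4, Ka4, Kc3, Kb3, Ka3, Nb3, Nc2.
Black has 11 legal moves and is not in check → neither.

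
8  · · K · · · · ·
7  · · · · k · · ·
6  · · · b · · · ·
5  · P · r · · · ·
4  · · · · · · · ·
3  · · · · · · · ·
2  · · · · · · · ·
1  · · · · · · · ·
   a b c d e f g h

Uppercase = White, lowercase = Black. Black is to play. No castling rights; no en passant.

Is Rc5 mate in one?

no

After Rc5: white king on c8; in check: yes, from the black rook on c5.
White has 1 legal reply: Kb7.
In check but a legal move exists → not checkmate.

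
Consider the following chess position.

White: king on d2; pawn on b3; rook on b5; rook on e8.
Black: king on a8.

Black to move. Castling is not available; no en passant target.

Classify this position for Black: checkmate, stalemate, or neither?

Black to move; black king on a8.
In check: yes, from the white rook on e8.
King squares — a7: available; b7: attacked by Rb5; b8: attacked by Rb5.
Legal moves for Black: Ka7.
Black is in check but has 1 legal move → neither.

neither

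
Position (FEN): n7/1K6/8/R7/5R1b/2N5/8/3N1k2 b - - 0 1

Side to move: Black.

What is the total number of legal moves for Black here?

4

Black to move; king on f1.
In check: yes, from the white rook on f4.
Legal moves: Kg2, Kg1, Ke1, Bf2.
Count: 4.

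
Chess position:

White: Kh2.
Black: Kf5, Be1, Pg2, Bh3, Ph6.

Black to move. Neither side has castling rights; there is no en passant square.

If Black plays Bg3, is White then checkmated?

After Bg3: white king on h2; in check: yes, from the black bishop on g3.
White has 3 legal replies: Kxh3, Kxg3, Kg1.
In check but a legal move exists → not checkmate.

no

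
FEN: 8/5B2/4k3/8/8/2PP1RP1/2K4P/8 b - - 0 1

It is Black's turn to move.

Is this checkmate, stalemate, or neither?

neither

Black to move; black king on e6.
In check: yes, from the white bishop on f7.
Legal moves for Black: Ke7, Kd7, Kd6, Ke5.
Black is in check but has 4 legal moves → neither.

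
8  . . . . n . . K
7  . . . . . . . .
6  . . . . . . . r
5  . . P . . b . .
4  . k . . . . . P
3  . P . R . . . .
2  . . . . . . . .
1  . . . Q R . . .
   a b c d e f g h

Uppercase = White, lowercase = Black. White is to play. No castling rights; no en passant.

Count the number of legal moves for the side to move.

White to move; king on h8.
In check: yes, from the black rook on h6.
Legal moves: Kg8.
Count: 1.

1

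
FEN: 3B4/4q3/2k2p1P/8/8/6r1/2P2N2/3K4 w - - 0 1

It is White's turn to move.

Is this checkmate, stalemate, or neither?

White to move; white king on d1.
In check: no.
Legal moves for White: Bxe7, Bc7, Bb6, Ba5, Ng4, Ne4, Nh3, Nd3, Nh1, Kd2, Kc1, h7, c3, c4.
White has 14 legal moves and is not in check → neither.

neither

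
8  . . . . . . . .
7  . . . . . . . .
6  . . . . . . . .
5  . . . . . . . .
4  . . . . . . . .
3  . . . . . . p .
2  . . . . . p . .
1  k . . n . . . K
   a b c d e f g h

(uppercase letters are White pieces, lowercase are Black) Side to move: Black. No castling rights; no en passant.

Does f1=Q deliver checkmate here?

After f1=Q: white king on h1; in check: yes, from the black queen on f1.
King squares — g1: attacked by Qf1; g2: attacked by Qf1; h2: attacked by Pg3.
White has no legal moves → checkmate.

yes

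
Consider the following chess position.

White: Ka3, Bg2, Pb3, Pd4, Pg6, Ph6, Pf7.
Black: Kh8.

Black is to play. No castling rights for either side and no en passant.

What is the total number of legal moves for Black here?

Black to move; king on h8.
In check: no.
Legal moves: none.
Count: 0.

0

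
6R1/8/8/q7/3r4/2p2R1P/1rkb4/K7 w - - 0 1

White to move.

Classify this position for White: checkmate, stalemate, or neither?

White to move; white king on a1.
In check: yes, from the black queen on a5.
King squares — b1: attacked by Rb2; a2: attacked by Rb2; b2: attacked by Kc2.
Legal moves for White: none.
In check with no legal moves → checkmate.

checkmate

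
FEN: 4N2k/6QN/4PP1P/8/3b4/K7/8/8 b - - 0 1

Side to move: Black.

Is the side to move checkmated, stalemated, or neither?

checkmate

Black to move; black king on h8.
In check: yes, from the white queen on g7.
King squares — g7: attacked by Pf6; h7: attacked by Qg7; g8: attacked by Qg7.
Legal moves for Black: none.
In check with no legal moves → checkmate.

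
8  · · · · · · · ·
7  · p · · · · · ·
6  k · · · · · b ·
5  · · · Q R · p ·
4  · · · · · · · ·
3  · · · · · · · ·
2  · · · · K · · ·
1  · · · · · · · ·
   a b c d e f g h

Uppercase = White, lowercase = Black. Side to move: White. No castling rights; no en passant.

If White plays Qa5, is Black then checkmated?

After Qa5: black king on a6; in check: yes, from the white queen on a5.
King squares — a5: attacked by Re5; b5: attacked by Qa5; b6: attacked by Qa5; a7: attacked by Qa5; b7: own pawn.
Black has no legal moves → checkmate.

yes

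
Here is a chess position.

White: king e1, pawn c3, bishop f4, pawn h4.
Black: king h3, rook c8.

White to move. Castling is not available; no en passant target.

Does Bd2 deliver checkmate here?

no

After Bd2: black king on h3; in check: no.
Black is not in check, so this cannot be checkmate.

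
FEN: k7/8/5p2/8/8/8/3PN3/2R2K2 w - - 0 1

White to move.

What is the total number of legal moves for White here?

White to move; king on f1.
In check: no.
Legal moves: Nf4, Nd4, Ng3, Nc3, Ng1, Kg2, Kf2, Kg1, Ke1, Rc8+, Rc7, Rc6, Rc5, Rc4, Rc3, Rc2, Re1, Rd1, Rb1, Ra1+, d3, d4.
Count: 22.

22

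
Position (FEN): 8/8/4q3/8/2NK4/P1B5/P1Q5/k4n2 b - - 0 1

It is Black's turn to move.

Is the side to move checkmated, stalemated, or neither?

checkmate

Black to move; black king on a1.
In check: yes, from the white bishop on c3.
King squares — b1: attacked by Qc2; a2: attacked by Qc2; b2: attacked by Qc2.
Legal moves for Black: none.
In check with no legal moves → checkmate.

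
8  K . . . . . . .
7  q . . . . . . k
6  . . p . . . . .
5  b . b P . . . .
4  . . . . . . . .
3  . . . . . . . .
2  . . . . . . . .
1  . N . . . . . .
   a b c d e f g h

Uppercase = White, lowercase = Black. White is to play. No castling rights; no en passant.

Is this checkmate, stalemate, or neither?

checkmate

White to move; white king on a8.
In check: yes, from the black queen on a7.
King squares — a7: attacked by Bc5; b7: attacked by Qa7; b8: attacked by Qa7.
Legal moves for White: none.
In check with no legal moves → checkmate.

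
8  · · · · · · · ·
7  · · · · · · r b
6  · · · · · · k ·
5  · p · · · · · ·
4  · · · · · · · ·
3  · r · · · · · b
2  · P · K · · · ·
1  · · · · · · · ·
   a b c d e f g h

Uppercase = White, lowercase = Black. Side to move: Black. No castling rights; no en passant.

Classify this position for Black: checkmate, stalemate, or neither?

neither

Black to move; black king on g6.
In check: no.
Legal moves for Black include: Bg8, Rg8, Rf7, Re7, Rd7+, Rc7, Rb7, Ra7, Kf7, Kh6, Kf6, Kh5, Kg5, Kf5, Bc8, Bd7, Be6, Bf5, ... (list truncated; more exist).
Black has legal moves and is not in check → neither.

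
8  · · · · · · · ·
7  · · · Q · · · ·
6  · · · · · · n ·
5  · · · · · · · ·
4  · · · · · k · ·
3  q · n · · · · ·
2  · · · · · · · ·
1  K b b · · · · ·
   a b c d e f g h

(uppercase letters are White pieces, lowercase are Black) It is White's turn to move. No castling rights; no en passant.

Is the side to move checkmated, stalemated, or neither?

White to move; white king on a1.
In check: yes, from the black queen on a3.
King squares — b1: attacked by Nc3; a2: attacked by Bb1; b2: attacked by Bc1.
Legal moves for White: none.
In check with no legal moves → checkmate.

checkmate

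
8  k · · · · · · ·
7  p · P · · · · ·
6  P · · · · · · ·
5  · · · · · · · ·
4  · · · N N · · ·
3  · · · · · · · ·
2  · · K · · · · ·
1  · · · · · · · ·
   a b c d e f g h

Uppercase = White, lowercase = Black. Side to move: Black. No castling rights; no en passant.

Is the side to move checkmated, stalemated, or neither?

Black to move; black king on a8.
In check: no.
King squares — a7: own pawn; b7: attacked by Pa6; b8: attacked by Pc7.
Legal moves for Black: none.
Not in check and no legal moves → stalemate.

stalemate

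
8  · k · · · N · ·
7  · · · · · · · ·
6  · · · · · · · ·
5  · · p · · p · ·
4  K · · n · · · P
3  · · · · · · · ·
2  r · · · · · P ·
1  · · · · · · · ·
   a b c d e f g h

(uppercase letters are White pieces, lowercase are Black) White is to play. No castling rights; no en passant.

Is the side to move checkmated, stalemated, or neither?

checkmate

White to move; white king on a4.
In check: yes, from the black rook on a2.
King squares — a3: attacked by Ra2; b3: attacked by Nd4; b4: attacked by Pc5; a5: attacked by Ra2; b5: attacked by Nd4.
Legal moves for White: none.
In check with no legal moves → checkmate.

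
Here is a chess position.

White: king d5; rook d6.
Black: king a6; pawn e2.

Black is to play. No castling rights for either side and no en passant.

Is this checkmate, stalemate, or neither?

neither

Black to move; black king on a6.
In check: yes, from the white rook on d6.
King squares — a5: available; b5: available; b6: attacked by Rd6; a7: available; b7: available.
Legal moves for Black: Kb7, Ka7, Kb5, Ka5.
Black is in check but has 4 legal moves → neither.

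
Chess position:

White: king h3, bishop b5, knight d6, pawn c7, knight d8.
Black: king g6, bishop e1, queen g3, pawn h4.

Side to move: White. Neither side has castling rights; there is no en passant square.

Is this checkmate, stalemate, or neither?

White to move; white king on h3.
In check: yes, from the black queen on g3.
King squares — g2: attacked by Qg3; h2: attacked by Qg3; g3: attacked by Be1; g4: attacked by Qg3; h4: attacked by Qg3.
Legal moves for White: none.
In check with no legal moves → checkmate.

checkmate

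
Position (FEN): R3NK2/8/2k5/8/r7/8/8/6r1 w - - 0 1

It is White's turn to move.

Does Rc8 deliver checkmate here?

no

After Rc8: black king on c6; in check: yes, from the white rook on c8.
Black has 5 legal replies: Kd7, Kb7, Kb6, Kd5, Kb5.
In check but a legal move exists → not checkmate.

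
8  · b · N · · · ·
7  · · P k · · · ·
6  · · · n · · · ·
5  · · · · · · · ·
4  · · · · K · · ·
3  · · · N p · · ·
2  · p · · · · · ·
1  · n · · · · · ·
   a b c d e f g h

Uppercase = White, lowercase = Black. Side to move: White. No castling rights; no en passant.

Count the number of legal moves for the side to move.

6

White to move; king on e4.
In check: yes, from the black knight on d6.
Legal moves: Ke5, Kd5, Kf4, Kd4, Kf3, Kxe3.
Count: 6.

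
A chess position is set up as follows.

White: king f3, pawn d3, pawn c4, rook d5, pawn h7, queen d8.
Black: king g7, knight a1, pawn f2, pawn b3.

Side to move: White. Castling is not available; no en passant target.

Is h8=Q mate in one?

After h8=Q: black king on g7; in check: yes, from the white queen on h8.
Black has 2 legal replies: Kf7, Kg6.
In check but a legal move exists → not checkmate.

no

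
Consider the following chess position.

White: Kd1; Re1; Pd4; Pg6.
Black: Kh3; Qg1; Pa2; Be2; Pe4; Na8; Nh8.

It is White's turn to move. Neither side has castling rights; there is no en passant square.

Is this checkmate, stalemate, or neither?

neither

White to move; white king on d1.
In check: yes, from the black bishop on e2.
Legal moves for White: Kxe2, Kd2, Kc2, Kc1.
White is in check but has 4 legal moves → neither.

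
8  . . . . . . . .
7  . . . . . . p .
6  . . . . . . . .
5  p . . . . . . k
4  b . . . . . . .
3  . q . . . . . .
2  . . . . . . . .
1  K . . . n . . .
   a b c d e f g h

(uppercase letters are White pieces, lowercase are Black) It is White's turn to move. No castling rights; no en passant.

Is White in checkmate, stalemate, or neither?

stalemate

White to move; white king on a1.
In check: no.
King squares — b1: attacked by Qb3; a2: attacked by Qb3; b2: attacked by Qb3.
Legal moves for White: none.
Not in check and no legal moves → stalemate.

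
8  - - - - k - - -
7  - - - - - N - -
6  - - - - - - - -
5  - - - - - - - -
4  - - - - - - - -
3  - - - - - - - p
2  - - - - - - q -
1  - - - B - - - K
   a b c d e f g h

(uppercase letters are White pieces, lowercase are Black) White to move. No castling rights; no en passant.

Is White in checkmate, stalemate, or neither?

White to move; white king on h1.
In check: yes, from the black queen on g2.
King squares — g1: attacked by Qg2; g2: attacked by Ph3; h2: attacked by Qg2.
Legal moves for White: none.
In check with no legal moves → checkmate.

checkmate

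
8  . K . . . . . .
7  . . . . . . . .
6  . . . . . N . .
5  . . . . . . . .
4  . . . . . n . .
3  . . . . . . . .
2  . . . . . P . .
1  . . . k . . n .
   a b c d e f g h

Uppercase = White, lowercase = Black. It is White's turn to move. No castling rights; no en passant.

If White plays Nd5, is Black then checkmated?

After Nd5: black king on d1; in check: no.
Black is not in check, so this cannot be checkmate.

no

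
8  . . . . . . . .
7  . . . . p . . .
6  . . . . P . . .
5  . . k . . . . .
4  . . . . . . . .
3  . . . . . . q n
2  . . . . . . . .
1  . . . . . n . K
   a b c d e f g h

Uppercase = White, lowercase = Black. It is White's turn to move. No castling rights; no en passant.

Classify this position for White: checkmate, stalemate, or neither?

White to move; white king on h1.
In check: no.
King squares — g1: attacked by Qg3; g2: attacked by Qg3; h2: attacked by Nf1.
Legal moves for White: none.
Not in check and no legal moves → stalemate.

stalemate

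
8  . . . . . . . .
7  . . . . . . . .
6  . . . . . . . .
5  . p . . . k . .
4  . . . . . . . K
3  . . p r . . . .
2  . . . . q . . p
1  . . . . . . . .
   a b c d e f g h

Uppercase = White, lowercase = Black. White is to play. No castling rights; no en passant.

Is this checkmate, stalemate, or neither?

stalemate

White to move; white king on h4.
In check: no.
King squares — g3: attacked by Rd3; h3: attacked by Rd3; g4: attacked by Qe2; g5: attacked by Kf5; h5: attacked by Qe2.
Legal moves for White: none.
Not in check and no legal moves → stalemate.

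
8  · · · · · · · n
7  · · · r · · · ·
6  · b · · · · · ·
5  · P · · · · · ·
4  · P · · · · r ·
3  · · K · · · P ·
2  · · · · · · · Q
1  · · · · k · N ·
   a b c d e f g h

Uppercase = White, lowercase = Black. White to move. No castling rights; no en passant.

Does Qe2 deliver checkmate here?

After Qe2: black king on e1; in check: yes, from the white queen on e2.
King squares — d1: attacked by Qe2; f1: attacked by Qe2; d2: attacked by Qe2; e2: attacked by Ng1; f2: attacked by Qe2.
Black has no legal moves → checkmate.

yes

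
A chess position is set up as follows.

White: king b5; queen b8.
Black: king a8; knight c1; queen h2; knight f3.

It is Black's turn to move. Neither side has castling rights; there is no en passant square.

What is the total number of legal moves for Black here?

2

Black to move; king on a8.
In check: yes, from the white queen on b8.
Legal moves: Kxb8, Qxb8+.
Count: 2.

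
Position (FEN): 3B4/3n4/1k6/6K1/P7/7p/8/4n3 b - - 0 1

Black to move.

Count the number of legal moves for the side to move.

5

Black to move; king on b6.
In check: yes, from the white bishop on d8.
Legal moves: Kb7, Ka7, Kc6, Ka6, Kc5.
Count: 5.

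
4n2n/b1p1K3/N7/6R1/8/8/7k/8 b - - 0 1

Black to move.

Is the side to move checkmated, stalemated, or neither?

Black to move; black king on h2.
In check: no.
Legal moves for Black: Nf7, Ng6+, Ng7, Nf6, Nd6, Bb8, Bb6, Bc5+, Bd4, Be3, Bf2, Bg1, Kh3, Kh1, c6, c5.
Black has 16 legal moves and is not in check → neither.

neither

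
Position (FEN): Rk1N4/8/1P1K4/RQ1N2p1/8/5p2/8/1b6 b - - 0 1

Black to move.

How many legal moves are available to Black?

0

Black to move; king on b8.
In check: yes, from the white rook on a8.
Legal moves: none.
Count: 0.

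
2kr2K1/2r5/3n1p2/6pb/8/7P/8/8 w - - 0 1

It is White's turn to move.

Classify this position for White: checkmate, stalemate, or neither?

checkmate

White to move; white king on g8.
In check: yes, from the black rook on d8.
King squares — f7: attacked by Bh5; g7: attacked by Rc7; h7: attacked by Rc7; f8: attacked by Rd8; h8: attacked by Rd8.
Legal moves for White: none.
In check with no legal moves → checkmate.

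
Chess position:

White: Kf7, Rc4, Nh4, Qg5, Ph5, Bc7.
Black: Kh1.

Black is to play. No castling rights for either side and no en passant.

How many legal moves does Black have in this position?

Black to move; king on h1.
In check: no.
Legal moves: none.
Count: 0.

0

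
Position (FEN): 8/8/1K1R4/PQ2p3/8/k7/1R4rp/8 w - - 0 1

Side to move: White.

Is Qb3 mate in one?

yes

After Qb3: black king on a3; in check: yes, from the white queen on b3.
King squares — a2: attacked by Rb2; b2: attacked by Qb3; b3: attacked by Rb2; a4: attacked by Qb3; b4: attacked by Qb3.
Black has no legal moves → checkmate.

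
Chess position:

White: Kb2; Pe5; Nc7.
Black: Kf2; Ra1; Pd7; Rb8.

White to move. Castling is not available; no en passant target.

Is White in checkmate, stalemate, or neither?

neither

White to move; white king on b2.
In check: yes, from the black rook on b8.
Legal moves for White: Kc3, Kc2, Kxa1, Nb5.
White is in check but has 4 legal moves → neither.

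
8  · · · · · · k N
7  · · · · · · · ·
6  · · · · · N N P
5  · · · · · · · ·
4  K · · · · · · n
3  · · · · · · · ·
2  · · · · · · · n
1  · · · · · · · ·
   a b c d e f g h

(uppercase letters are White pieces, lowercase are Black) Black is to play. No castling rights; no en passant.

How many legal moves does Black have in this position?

0

Black to move; king on g8.
In check: yes, from the white knight on f6.
Legal moves: none.
Count: 0.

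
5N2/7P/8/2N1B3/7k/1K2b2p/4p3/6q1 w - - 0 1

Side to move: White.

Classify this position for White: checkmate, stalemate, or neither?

White to move; white king on b3.
In check: no.
Legal moves for White include: Nfd7, Ng6+, Nfe6, Bh8, Bb8, Bg7, Bc7, Bf6+, Bd6, Bf4, Bd4, Bg3+, Bc3, Bh2, Bb2, Ba1, Ncd7, Nb7, ... (list truncated; more exist).
White has legal moves and is not in check → neither.

neither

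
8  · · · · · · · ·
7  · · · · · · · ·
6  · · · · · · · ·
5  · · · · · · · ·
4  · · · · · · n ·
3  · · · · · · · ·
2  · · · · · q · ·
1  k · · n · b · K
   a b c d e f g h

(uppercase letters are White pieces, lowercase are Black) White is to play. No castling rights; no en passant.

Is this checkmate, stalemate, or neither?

stalemate

White to move; white king on h1.
In check: no.
King squares — g1: attacked by Qf2; g2: attacked by Bf1; h2: attacked by Qf2.
Legal moves for White: none.
Not in check and no legal moves → stalemate.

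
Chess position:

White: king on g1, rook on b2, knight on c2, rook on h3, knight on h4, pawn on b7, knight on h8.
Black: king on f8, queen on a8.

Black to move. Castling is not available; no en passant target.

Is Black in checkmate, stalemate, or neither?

Black to move; black king on f8.
In check: no.
Legal moves for Black: Kg8, Ke8, Kg7, Ke7, Qe8, Qd8, Qc8, Qb8, Qxb7, Qa7+, Qa6, Qa5, Qa4, Qa3, Qa2, Qa1+.
Black has 16 legal moves and is not in check → neither.

neither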